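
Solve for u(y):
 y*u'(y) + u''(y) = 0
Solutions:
 u(y) = C1 + C2*erf(sqrt(2)*y/2)


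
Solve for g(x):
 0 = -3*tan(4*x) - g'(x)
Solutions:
 g(x) = C1 + 3*log(cos(4*x))/4


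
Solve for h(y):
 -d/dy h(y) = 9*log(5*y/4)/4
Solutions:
 h(y) = C1 - 9*y*log(y)/4 - 9*y*log(5)/4 + 9*y/4 + 9*y*log(2)/2


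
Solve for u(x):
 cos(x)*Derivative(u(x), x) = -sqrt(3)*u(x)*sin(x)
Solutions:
 u(x) = C1*cos(x)^(sqrt(3))


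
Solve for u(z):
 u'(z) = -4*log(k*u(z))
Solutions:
 li(k*u(z))/k = C1 - 4*z


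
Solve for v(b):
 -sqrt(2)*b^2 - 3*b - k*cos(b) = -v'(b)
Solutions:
 v(b) = C1 + sqrt(2)*b^3/3 + 3*b^2/2 + k*sin(b)


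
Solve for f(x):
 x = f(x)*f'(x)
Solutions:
 f(x) = -sqrt(C1 + x^2)
 f(x) = sqrt(C1 + x^2)


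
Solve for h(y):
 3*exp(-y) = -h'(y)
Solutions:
 h(y) = C1 + 3*exp(-y)


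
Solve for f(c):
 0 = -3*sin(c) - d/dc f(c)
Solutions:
 f(c) = C1 + 3*cos(c)


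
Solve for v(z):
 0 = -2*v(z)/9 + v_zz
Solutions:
 v(z) = C1*exp(-sqrt(2)*z/3) + C2*exp(sqrt(2)*z/3)


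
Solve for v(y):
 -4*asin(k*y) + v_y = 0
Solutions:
 v(y) = C1 + 4*Piecewise((y*asin(k*y) + sqrt(-k^2*y^2 + 1)/k, Ne(k, 0)), (0, True))


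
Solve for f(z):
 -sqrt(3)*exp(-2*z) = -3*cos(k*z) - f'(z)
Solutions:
 f(z) = C1 - sqrt(3)*exp(-2*z)/2 - 3*sin(k*z)/k


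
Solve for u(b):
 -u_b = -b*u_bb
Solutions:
 u(b) = C1 + C2*b^2


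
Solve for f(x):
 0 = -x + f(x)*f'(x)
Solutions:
 f(x) = -sqrt(C1 + x^2)
 f(x) = sqrt(C1 + x^2)


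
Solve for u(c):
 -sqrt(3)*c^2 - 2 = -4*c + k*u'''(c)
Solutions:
 u(c) = C1 + C2*c + C3*c^2 - sqrt(3)*c^5/(60*k) + c^4/(6*k) - c^3/(3*k)


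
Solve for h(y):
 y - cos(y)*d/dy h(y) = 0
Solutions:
 h(y) = C1 + Integral(y/cos(y), y)


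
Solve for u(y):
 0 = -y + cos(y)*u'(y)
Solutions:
 u(y) = C1 + Integral(y/cos(y), y)


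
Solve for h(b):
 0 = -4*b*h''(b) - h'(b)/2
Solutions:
 h(b) = C1 + C2*b^(7/8)


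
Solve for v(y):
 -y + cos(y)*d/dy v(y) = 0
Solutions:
 v(y) = C1 + Integral(y/cos(y), y)


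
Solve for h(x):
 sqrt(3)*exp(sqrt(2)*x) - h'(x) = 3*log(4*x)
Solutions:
 h(x) = C1 - 3*x*log(x) + 3*x*(1 - 2*log(2)) + sqrt(6)*exp(sqrt(2)*x)/2


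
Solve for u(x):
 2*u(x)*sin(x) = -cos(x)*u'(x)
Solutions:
 u(x) = C1*cos(x)^2


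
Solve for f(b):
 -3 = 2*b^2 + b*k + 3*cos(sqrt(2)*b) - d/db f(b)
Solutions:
 f(b) = C1 + 2*b^3/3 + b^2*k/2 + 3*b + 3*sqrt(2)*sin(sqrt(2)*b)/2


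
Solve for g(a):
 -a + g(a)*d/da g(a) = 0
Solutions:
 g(a) = -sqrt(C1 + a^2)
 g(a) = sqrt(C1 + a^2)


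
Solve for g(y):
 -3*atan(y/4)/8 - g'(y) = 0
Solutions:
 g(y) = C1 - 3*y*atan(y/4)/8 + 3*log(y^2 + 16)/4


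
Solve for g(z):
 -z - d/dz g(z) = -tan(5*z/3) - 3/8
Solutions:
 g(z) = C1 - z^2/2 + 3*z/8 - 3*log(cos(5*z/3))/5


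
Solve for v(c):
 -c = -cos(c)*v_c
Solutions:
 v(c) = C1 + Integral(c/cos(c), c)


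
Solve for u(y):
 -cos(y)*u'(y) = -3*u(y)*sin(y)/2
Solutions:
 u(y) = C1/cos(y)^(3/2)


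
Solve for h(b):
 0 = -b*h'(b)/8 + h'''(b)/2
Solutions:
 h(b) = C1 + Integral(C2*airyai(2^(1/3)*b/2) + C3*airybi(2^(1/3)*b/2), b)


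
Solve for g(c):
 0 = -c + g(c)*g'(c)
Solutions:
 g(c) = -sqrt(C1 + c^2)
 g(c) = sqrt(C1 + c^2)


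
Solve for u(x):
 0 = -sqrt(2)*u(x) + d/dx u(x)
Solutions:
 u(x) = C1*exp(sqrt(2)*x)


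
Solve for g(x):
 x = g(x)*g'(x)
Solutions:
 g(x) = -sqrt(C1 + x^2)
 g(x) = sqrt(C1 + x^2)


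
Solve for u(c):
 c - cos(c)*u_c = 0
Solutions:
 u(c) = C1 + Integral(c/cos(c), c)


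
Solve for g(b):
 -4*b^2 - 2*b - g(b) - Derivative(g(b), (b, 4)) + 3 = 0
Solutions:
 g(b) = -4*b^2 - 2*b + (C1*sin(sqrt(2)*b/2) + C2*cos(sqrt(2)*b/2))*exp(-sqrt(2)*b/2) + (C3*sin(sqrt(2)*b/2) + C4*cos(sqrt(2)*b/2))*exp(sqrt(2)*b/2) + 3


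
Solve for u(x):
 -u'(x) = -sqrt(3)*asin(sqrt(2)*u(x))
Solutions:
 Integral(1/asin(sqrt(2)*_y), (_y, u(x))) = C1 + sqrt(3)*x


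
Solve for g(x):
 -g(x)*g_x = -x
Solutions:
 g(x) = -sqrt(C1 + x^2)
 g(x) = sqrt(C1 + x^2)


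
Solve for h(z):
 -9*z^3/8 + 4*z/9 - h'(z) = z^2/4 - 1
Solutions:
 h(z) = C1 - 9*z^4/32 - z^3/12 + 2*z^2/9 + z


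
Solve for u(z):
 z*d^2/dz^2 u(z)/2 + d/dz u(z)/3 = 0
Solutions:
 u(z) = C1 + C2*z^(1/3)


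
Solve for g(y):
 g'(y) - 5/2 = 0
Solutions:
 g(y) = C1 + 5*y/2


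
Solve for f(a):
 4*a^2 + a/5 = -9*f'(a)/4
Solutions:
 f(a) = C1 - 16*a^3/27 - 2*a^2/45


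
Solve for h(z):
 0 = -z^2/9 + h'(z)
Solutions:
 h(z) = C1 + z^3/27


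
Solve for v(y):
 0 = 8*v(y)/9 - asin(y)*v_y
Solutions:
 v(y) = C1*exp(8*Integral(1/asin(y), y)/9)


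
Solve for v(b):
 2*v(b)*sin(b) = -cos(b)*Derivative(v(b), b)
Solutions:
 v(b) = C1*cos(b)^2


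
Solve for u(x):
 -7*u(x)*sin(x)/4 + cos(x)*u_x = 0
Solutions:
 u(x) = C1/cos(x)^(7/4)


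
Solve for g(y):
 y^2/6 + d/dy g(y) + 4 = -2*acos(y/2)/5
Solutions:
 g(y) = C1 - y^3/18 - 2*y*acos(y/2)/5 - 4*y + 2*sqrt(4 - y^2)/5


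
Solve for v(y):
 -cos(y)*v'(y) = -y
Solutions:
 v(y) = C1 + Integral(y/cos(y), y)


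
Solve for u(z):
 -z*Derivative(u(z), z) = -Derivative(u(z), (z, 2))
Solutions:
 u(z) = C1 + C2*erfi(sqrt(2)*z/2)


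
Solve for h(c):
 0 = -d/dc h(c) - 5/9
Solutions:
 h(c) = C1 - 5*c/9


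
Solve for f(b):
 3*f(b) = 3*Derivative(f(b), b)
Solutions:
 f(b) = C1*exp(b)


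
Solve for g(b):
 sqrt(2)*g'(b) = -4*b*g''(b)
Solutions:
 g(b) = C1 + C2*b^(1 - sqrt(2)/4)


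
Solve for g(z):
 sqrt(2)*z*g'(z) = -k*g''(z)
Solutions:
 g(z) = C1 + C2*sqrt(k)*erf(2^(3/4)*z*sqrt(1/k)/2)


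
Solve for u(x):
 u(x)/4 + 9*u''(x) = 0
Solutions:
 u(x) = C1*sin(x/6) + C2*cos(x/6)


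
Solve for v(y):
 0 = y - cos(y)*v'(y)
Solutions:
 v(y) = C1 + Integral(y/cos(y), y)


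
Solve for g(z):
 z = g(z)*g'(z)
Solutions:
 g(z) = -sqrt(C1 + z^2)
 g(z) = sqrt(C1 + z^2)


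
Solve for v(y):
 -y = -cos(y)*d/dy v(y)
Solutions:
 v(y) = C1 + Integral(y/cos(y), y)


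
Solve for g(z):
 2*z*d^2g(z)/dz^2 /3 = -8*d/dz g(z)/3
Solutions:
 g(z) = C1 + C2/z^3


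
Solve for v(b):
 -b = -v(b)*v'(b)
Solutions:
 v(b) = -sqrt(C1 + b^2)
 v(b) = sqrt(C1 + b^2)


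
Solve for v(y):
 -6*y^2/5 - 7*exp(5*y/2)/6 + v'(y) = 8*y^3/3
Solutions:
 v(y) = C1 + 2*y^4/3 + 2*y^3/5 + 7*exp(5*y/2)/15


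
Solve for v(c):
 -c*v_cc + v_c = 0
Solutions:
 v(c) = C1 + C2*c^2


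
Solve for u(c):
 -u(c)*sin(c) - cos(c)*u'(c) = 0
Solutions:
 u(c) = C1*cos(c)


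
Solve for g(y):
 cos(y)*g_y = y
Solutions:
 g(y) = C1 + Integral(y/cos(y), y)


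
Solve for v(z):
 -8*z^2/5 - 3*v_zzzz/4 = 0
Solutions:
 v(z) = C1 + C2*z + C3*z^2 + C4*z^3 - 4*z^6/675


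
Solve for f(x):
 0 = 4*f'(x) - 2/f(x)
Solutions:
 f(x) = -sqrt(C1 + x)
 f(x) = sqrt(C1 + x)


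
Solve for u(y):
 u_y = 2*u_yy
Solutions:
 u(y) = C1 + C2*exp(y/2)


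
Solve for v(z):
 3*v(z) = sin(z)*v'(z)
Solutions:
 v(z) = C1*(cos(z) - 1)^(3/2)/(cos(z) + 1)^(3/2)


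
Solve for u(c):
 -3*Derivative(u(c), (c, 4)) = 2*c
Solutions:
 u(c) = C1 + C2*c + C3*c^2 + C4*c^3 - c^5/180


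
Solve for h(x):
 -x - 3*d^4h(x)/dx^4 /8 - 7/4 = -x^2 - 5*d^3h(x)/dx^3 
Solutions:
 h(x) = C1 + C2*x + C3*x^2 + C4*exp(40*x/3) - x^5/300 + 17*x^4/2400 + 1451*x^3/24000


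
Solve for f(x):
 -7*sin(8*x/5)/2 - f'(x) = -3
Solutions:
 f(x) = C1 + 3*x + 35*cos(8*x/5)/16


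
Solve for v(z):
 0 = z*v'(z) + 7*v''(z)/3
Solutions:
 v(z) = C1 + C2*erf(sqrt(42)*z/14)


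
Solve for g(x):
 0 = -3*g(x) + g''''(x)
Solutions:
 g(x) = C1*exp(-3^(1/4)*x) + C2*exp(3^(1/4)*x) + C3*sin(3^(1/4)*x) + C4*cos(3^(1/4)*x)


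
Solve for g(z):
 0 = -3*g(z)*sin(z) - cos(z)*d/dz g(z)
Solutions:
 g(z) = C1*cos(z)^3


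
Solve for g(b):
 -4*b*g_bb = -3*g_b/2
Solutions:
 g(b) = C1 + C2*b^(11/8)


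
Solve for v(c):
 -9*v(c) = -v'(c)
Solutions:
 v(c) = C1*exp(9*c)


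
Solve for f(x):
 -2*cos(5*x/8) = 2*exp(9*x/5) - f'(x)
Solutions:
 f(x) = C1 + 10*exp(9*x/5)/9 + 16*sin(5*x/8)/5


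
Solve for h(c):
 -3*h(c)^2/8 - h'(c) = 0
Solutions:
 h(c) = 8/(C1 + 3*c)


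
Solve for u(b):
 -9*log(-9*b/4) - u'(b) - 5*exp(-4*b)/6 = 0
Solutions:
 u(b) = C1 - 9*b*log(-b) + 9*b*(-2*log(3) + 1 + 2*log(2)) + 5*exp(-4*b)/24


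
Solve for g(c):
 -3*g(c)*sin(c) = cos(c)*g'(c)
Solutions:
 g(c) = C1*cos(c)^3


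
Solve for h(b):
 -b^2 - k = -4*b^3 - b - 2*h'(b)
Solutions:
 h(b) = C1 - b^4/2 + b^3/6 - b^2/4 + b*k/2


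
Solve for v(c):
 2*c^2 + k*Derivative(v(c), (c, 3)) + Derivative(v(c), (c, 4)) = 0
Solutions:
 v(c) = C1 + C2*c + C3*c^2 + C4*exp(-c*k) - c^5/(30*k) + c^4/(6*k^2) - 2*c^3/(3*k^3)


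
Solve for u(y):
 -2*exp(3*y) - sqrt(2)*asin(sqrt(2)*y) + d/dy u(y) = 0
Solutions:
 u(y) = C1 + sqrt(2)*(y*asin(sqrt(2)*y) + sqrt(2)*sqrt(1 - 2*y^2)/2) + 2*exp(3*y)/3


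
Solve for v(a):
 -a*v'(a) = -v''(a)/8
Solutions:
 v(a) = C1 + C2*erfi(2*a)


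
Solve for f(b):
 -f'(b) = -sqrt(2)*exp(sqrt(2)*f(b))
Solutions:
 f(b) = sqrt(2)*(2*log(-1/(C1 + sqrt(2)*b)) - log(2))/4


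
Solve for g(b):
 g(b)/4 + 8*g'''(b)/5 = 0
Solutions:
 g(b) = C3*exp(-10^(1/3)*b/4) + (C1*sin(10^(1/3)*sqrt(3)*b/8) + C2*cos(10^(1/3)*sqrt(3)*b/8))*exp(10^(1/3)*b/8)


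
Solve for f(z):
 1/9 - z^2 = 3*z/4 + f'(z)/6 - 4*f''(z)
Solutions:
 f(z) = C1 + C2*exp(z/24) - 2*z^3 - 585*z^2/4 - 21058*z/3


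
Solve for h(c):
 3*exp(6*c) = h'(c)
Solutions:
 h(c) = C1 + exp(6*c)/2


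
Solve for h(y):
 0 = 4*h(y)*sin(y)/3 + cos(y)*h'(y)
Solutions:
 h(y) = C1*cos(y)^(4/3)


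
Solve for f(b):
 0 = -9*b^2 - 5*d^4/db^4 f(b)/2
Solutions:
 f(b) = C1 + C2*b + C3*b^2 + C4*b^3 - b^6/100


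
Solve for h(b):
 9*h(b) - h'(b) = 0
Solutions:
 h(b) = C1*exp(9*b)


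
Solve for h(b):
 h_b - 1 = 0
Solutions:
 h(b) = C1 + b


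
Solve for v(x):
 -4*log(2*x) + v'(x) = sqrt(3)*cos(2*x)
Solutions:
 v(x) = C1 + 4*x*log(x) - 4*x + 4*x*log(2) + sqrt(3)*sin(2*x)/2


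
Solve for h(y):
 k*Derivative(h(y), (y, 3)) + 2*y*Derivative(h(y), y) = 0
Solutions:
 h(y) = C1 + Integral(C2*airyai(2^(1/3)*y*(-1/k)^(1/3)) + C3*airybi(2^(1/3)*y*(-1/k)^(1/3)), y)


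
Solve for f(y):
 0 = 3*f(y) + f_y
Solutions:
 f(y) = C1*exp(-3*y)


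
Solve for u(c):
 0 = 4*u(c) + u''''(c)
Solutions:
 u(c) = (C1*sin(c) + C2*cos(c))*exp(-c) + (C3*sin(c) + C4*cos(c))*exp(c)


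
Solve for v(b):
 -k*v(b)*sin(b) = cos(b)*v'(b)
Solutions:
 v(b) = C1*exp(k*log(cos(b)))


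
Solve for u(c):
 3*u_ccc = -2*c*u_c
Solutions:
 u(c) = C1 + Integral(C2*airyai(-2^(1/3)*3^(2/3)*c/3) + C3*airybi(-2^(1/3)*3^(2/3)*c/3), c)


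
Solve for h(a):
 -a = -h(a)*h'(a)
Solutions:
 h(a) = -sqrt(C1 + a^2)
 h(a) = sqrt(C1 + a^2)


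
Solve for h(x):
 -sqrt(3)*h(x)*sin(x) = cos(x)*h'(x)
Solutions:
 h(x) = C1*cos(x)^(sqrt(3))


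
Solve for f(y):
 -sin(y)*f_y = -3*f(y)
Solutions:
 f(y) = C1*(cos(y) - 1)^(3/2)/(cos(y) + 1)^(3/2)


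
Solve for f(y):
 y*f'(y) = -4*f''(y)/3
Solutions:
 f(y) = C1 + C2*erf(sqrt(6)*y/4)


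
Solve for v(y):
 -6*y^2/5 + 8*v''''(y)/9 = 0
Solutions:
 v(y) = C1 + C2*y + C3*y^2 + C4*y^3 + 3*y^6/800


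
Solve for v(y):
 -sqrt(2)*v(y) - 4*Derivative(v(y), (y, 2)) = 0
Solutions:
 v(y) = C1*sin(2^(1/4)*y/2) + C2*cos(2^(1/4)*y/2)


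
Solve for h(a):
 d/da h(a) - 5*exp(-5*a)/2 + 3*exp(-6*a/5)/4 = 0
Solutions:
 h(a) = C1 - exp(-5*a)/2 + 5*exp(-6*a/5)/8


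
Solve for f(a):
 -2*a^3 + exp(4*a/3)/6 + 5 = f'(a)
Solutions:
 f(a) = C1 - a^4/2 + 5*a + exp(4*a/3)/8


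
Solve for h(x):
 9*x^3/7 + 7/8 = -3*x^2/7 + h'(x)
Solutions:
 h(x) = C1 + 9*x^4/28 + x^3/7 + 7*x/8


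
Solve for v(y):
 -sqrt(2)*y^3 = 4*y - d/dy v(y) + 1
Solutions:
 v(y) = C1 + sqrt(2)*y^4/4 + 2*y^2 + y


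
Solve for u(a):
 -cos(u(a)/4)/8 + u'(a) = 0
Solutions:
 -a/8 - 2*log(sin(u(a)/4) - 1) + 2*log(sin(u(a)/4) + 1) = C1


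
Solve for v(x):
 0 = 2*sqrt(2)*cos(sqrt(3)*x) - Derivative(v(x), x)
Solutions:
 v(x) = C1 + 2*sqrt(6)*sin(sqrt(3)*x)/3


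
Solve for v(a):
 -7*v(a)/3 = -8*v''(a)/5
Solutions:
 v(a) = C1*exp(-sqrt(210)*a/12) + C2*exp(sqrt(210)*a/12)


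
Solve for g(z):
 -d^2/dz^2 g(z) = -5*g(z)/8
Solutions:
 g(z) = C1*exp(-sqrt(10)*z/4) + C2*exp(sqrt(10)*z/4)


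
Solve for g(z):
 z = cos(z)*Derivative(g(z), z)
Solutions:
 g(z) = C1 + Integral(z/cos(z), z)


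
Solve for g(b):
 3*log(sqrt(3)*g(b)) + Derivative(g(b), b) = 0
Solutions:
 2*Integral(1/(2*log(_y) + log(3)), (_y, g(b)))/3 = C1 - b


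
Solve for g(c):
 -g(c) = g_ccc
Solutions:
 g(c) = C3*exp(-c) + (C1*sin(sqrt(3)*c/2) + C2*cos(sqrt(3)*c/2))*exp(c/2)


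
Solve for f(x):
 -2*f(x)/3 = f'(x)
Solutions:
 f(x) = C1*exp(-2*x/3)


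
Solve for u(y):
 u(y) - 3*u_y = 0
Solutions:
 u(y) = C1*exp(y/3)


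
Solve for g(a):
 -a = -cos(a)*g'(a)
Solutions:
 g(a) = C1 + Integral(a/cos(a), a)


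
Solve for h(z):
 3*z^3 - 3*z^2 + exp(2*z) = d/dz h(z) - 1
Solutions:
 h(z) = C1 + 3*z^4/4 - z^3 + z + exp(2*z)/2


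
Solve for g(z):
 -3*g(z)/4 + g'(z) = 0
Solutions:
 g(z) = C1*exp(3*z/4)


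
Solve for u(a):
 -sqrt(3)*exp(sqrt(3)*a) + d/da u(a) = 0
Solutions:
 u(a) = C1 + exp(sqrt(3)*a)


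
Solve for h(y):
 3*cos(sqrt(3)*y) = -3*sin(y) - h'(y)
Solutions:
 h(y) = C1 - sqrt(3)*sin(sqrt(3)*y) + 3*cos(y)


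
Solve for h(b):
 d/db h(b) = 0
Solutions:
 h(b) = C1


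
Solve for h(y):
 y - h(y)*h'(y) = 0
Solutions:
 h(y) = -sqrt(C1 + y^2)
 h(y) = sqrt(C1 + y^2)


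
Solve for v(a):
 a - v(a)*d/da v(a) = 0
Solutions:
 v(a) = -sqrt(C1 + a^2)
 v(a) = sqrt(C1 + a^2)


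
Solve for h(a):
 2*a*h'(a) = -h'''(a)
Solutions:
 h(a) = C1 + Integral(C2*airyai(-2^(1/3)*a) + C3*airybi(-2^(1/3)*a), a)


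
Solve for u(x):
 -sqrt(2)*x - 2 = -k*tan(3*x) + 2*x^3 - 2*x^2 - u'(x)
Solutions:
 u(x) = C1 + k*log(cos(3*x))/3 + x^4/2 - 2*x^3/3 + sqrt(2)*x^2/2 + 2*x


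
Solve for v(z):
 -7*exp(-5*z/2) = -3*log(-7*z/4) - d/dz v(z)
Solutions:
 v(z) = C1 - 3*z*log(-z) + 3*z*(-log(7) + 1 + 2*log(2)) - 14*exp(-5*z/2)/5


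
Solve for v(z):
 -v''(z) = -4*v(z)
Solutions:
 v(z) = C1*exp(-2*z) + C2*exp(2*z)


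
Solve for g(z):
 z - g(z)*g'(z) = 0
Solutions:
 g(z) = -sqrt(C1 + z^2)
 g(z) = sqrt(C1 + z^2)


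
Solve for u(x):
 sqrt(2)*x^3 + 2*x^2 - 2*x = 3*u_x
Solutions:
 u(x) = C1 + sqrt(2)*x^4/12 + 2*x^3/9 - x^2/3


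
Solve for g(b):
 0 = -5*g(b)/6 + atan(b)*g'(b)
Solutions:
 g(b) = C1*exp(5*Integral(1/atan(b), b)/6)


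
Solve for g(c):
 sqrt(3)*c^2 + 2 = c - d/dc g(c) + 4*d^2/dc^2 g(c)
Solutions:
 g(c) = C1 + C2*exp(c/4) - sqrt(3)*c^3/3 - 4*sqrt(3)*c^2 + c^2/2 - 32*sqrt(3)*c + 2*c


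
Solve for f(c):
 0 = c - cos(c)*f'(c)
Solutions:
 f(c) = C1 + Integral(c/cos(c), c)


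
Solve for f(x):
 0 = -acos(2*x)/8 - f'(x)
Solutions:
 f(x) = C1 - x*acos(2*x)/8 + sqrt(1 - 4*x^2)/16


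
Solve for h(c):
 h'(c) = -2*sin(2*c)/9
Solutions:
 h(c) = C1 + cos(2*c)/9


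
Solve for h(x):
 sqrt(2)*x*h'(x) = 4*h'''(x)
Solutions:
 h(x) = C1 + Integral(C2*airyai(sqrt(2)*x/2) + C3*airybi(sqrt(2)*x/2), x)


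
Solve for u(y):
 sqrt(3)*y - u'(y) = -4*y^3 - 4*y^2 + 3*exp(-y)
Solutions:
 u(y) = C1 + y^4 + 4*y^3/3 + sqrt(3)*y^2/2 + 3*exp(-y)


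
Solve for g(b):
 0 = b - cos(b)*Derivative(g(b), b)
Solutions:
 g(b) = C1 + Integral(b/cos(b), b)


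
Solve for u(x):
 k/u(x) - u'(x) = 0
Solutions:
 u(x) = -sqrt(C1 + 2*k*x)
 u(x) = sqrt(C1 + 2*k*x)


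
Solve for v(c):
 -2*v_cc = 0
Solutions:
 v(c) = C1 + C2*c


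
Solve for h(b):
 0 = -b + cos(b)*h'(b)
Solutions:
 h(b) = C1 + Integral(b/cos(b), b)


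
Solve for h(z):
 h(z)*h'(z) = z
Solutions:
 h(z) = -sqrt(C1 + z^2)
 h(z) = sqrt(C1 + z^2)


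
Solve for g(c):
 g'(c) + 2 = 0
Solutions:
 g(c) = C1 - 2*c


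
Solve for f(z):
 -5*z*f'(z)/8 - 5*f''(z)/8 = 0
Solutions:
 f(z) = C1 + C2*erf(sqrt(2)*z/2)


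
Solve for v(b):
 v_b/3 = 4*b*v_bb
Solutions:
 v(b) = C1 + C2*b^(13/12)


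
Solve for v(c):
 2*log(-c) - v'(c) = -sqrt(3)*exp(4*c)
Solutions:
 v(c) = C1 + 2*c*log(-c) - 2*c + sqrt(3)*exp(4*c)/4


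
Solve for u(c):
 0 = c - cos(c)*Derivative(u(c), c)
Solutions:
 u(c) = C1 + Integral(c/cos(c), c)


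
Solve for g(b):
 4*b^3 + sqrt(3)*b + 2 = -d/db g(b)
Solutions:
 g(b) = C1 - b^4 - sqrt(3)*b^2/2 - 2*b


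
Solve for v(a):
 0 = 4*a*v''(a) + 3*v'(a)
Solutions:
 v(a) = C1 + C2*a^(1/4)


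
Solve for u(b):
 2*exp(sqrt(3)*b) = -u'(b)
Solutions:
 u(b) = C1 - 2*sqrt(3)*exp(sqrt(3)*b)/3


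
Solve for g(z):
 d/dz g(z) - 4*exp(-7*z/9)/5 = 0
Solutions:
 g(z) = C1 - 36*exp(-7*z/9)/35


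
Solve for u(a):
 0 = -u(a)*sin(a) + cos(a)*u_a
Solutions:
 u(a) = C1/cos(a)


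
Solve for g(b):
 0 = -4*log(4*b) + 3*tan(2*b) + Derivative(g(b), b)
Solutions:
 g(b) = C1 + 4*b*log(b) - 4*b + 8*b*log(2) + 3*log(cos(2*b))/2


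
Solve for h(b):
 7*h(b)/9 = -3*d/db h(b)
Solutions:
 h(b) = C1*exp(-7*b/27)


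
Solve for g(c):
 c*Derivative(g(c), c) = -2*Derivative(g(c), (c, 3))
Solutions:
 g(c) = C1 + Integral(C2*airyai(-2^(2/3)*c/2) + C3*airybi(-2^(2/3)*c/2), c)


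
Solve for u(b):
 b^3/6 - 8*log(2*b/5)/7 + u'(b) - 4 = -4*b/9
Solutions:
 u(b) = C1 - b^4/24 - 2*b^2/9 + 8*b*log(b)/7 - 8*b*log(5)/7 + 8*b*log(2)/7 + 20*b/7


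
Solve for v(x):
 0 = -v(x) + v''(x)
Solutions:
 v(x) = C1*exp(-x) + C2*exp(x)


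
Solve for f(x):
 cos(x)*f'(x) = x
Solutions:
 f(x) = C1 + Integral(x/cos(x), x)


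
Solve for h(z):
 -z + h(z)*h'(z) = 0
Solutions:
 h(z) = -sqrt(C1 + z^2)
 h(z) = sqrt(C1 + z^2)


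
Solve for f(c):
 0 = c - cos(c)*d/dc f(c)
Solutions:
 f(c) = C1 + Integral(c/cos(c), c)


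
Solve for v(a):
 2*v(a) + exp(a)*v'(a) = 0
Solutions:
 v(a) = C1*exp(2*exp(-a))


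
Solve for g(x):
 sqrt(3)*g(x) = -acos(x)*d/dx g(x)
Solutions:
 g(x) = C1*exp(-sqrt(3)*Integral(1/acos(x), x))


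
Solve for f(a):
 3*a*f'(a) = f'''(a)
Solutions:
 f(a) = C1 + Integral(C2*airyai(3^(1/3)*a) + C3*airybi(3^(1/3)*a), a)


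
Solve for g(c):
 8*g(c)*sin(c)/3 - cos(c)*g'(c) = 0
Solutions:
 g(c) = C1/cos(c)^(8/3)


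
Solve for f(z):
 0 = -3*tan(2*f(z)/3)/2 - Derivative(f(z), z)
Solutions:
 f(z) = -3*asin(C1*exp(-z))/2 + 3*pi/2
 f(z) = 3*asin(C1*exp(-z))/2


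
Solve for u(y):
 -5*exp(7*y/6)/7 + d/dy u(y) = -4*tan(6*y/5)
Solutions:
 u(y) = C1 + 30*exp(7*y/6)/49 + 10*log(cos(6*y/5))/3


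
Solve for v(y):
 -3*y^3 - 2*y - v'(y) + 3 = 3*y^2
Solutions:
 v(y) = C1 - 3*y^4/4 - y^3 - y^2 + 3*y


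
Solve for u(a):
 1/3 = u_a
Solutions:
 u(a) = C1 + a/3


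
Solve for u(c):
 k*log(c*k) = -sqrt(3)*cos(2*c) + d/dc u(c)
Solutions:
 u(c) = C1 + c*k*(log(c*k) - 1) + sqrt(3)*sin(2*c)/2


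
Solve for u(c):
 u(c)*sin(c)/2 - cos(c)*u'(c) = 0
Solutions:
 u(c) = C1/sqrt(cos(c))


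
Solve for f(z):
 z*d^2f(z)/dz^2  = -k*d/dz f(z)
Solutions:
 f(z) = C1 + z^(1 - re(k))*(C2*sin(log(z)*Abs(im(k))) + C3*cos(log(z)*im(k)))


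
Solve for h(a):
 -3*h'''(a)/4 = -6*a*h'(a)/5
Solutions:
 h(a) = C1 + Integral(C2*airyai(2*5^(2/3)*a/5) + C3*airybi(2*5^(2/3)*a/5), a)


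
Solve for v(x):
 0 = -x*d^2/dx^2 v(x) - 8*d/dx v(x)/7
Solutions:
 v(x) = C1 + C2/x^(1/7)


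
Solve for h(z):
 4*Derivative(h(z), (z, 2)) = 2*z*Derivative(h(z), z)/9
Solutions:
 h(z) = C1 + C2*erfi(z/6)


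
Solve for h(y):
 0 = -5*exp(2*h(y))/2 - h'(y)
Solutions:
 h(y) = log(-1/(C1 - 5*y))/2
 h(y) = log(-sqrt(1/(C1 + 5*y)))


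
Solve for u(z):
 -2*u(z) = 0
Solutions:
 u(z) = 0


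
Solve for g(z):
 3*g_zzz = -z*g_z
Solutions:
 g(z) = C1 + Integral(C2*airyai(-3^(2/3)*z/3) + C3*airybi(-3^(2/3)*z/3), z)


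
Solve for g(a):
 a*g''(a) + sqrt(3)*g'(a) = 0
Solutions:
 g(a) = C1 + C2*a^(1 - sqrt(3))


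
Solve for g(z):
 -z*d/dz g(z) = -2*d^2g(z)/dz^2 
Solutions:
 g(z) = C1 + C2*erfi(z/2)


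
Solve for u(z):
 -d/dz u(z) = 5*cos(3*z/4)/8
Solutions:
 u(z) = C1 - 5*sin(3*z/4)/6


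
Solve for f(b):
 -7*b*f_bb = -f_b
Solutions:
 f(b) = C1 + C2*b^(8/7)


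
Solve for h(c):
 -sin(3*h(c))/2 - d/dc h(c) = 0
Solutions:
 h(c) = -acos((-C1 - exp(3*c))/(C1 - exp(3*c)))/3 + 2*pi/3
 h(c) = acos((-C1 - exp(3*c))/(C1 - exp(3*c)))/3


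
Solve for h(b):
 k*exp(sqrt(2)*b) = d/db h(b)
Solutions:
 h(b) = C1 + sqrt(2)*k*exp(sqrt(2)*b)/2


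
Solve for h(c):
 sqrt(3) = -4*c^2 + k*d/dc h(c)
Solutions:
 h(c) = C1 + 4*c^3/(3*k) + sqrt(3)*c/k


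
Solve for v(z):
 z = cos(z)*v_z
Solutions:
 v(z) = C1 + Integral(z/cos(z), z)


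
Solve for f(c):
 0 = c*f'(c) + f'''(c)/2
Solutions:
 f(c) = C1 + Integral(C2*airyai(-2^(1/3)*c) + C3*airybi(-2^(1/3)*c), c)


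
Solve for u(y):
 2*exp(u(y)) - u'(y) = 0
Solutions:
 u(y) = log(-1/(C1 + 2*y))


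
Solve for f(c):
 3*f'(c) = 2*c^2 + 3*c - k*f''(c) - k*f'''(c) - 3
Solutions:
 f(c) = C1 + C2*exp(c*(-1 + sqrt(k*(k - 12))/k)/2) + C3*exp(-c*(1 + sqrt(k*(k - 12))/k)/2) + 2*c^3/9 - 2*c^2*k/9 + c^2/2 + 4*c*k^2/27 - 7*c*k/9 - c


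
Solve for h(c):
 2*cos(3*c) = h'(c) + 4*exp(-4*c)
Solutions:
 h(c) = C1 + 2*sin(3*c)/3 + exp(-4*c)


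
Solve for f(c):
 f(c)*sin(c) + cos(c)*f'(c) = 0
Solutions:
 f(c) = C1*cos(c)


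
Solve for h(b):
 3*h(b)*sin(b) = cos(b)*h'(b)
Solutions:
 h(b) = C1/cos(b)^3


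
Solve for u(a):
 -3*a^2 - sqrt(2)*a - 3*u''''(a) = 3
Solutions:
 u(a) = C1 + C2*a + C3*a^2 + C4*a^3 - a^6/360 - sqrt(2)*a^5/360 - a^4/24


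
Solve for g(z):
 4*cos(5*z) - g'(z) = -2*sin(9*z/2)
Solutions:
 g(z) = C1 + 4*sin(5*z)/5 - 4*cos(9*z/2)/9


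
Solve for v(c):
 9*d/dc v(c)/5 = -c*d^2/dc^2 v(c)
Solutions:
 v(c) = C1 + C2/c^(4/5)


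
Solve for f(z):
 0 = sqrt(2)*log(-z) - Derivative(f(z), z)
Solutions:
 f(z) = C1 + sqrt(2)*z*log(-z) - sqrt(2)*z


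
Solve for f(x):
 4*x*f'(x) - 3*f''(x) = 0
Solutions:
 f(x) = C1 + C2*erfi(sqrt(6)*x/3)


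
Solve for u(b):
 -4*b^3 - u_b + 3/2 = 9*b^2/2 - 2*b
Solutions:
 u(b) = C1 - b^4 - 3*b^3/2 + b^2 + 3*b/2


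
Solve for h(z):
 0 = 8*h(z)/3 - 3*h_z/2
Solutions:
 h(z) = C1*exp(16*z/9)


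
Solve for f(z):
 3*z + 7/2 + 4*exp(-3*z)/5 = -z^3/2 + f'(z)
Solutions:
 f(z) = C1 + z^4/8 + 3*z^2/2 + 7*z/2 - 4*exp(-3*z)/15


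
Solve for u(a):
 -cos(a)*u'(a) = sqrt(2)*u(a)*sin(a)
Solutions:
 u(a) = C1*cos(a)^(sqrt(2))


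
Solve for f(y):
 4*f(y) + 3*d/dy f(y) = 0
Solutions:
 f(y) = C1*exp(-4*y/3)


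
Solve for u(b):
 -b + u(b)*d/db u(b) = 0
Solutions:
 u(b) = -sqrt(C1 + b^2)
 u(b) = sqrt(C1 + b^2)


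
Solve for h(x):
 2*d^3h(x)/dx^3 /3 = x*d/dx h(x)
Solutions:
 h(x) = C1 + Integral(C2*airyai(2^(2/3)*3^(1/3)*x/2) + C3*airybi(2^(2/3)*3^(1/3)*x/2), x)


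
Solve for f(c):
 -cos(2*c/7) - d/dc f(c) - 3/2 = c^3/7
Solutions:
 f(c) = C1 - c^4/28 - 3*c/2 - 7*sin(2*c/7)/2


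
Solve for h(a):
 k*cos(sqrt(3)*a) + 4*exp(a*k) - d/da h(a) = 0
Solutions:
 h(a) = C1 + sqrt(3)*k*sin(sqrt(3)*a)/3 + 4*exp(a*k)/k


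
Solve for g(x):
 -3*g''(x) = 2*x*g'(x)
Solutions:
 g(x) = C1 + C2*erf(sqrt(3)*x/3)


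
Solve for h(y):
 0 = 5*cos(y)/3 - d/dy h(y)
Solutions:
 h(y) = C1 + 5*sin(y)/3


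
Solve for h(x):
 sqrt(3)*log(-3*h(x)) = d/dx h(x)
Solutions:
 -sqrt(3)*Integral(1/(log(-_y) + log(3)), (_y, h(x)))/3 = C1 - x


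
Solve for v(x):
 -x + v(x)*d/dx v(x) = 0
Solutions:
 v(x) = -sqrt(C1 + x^2)
 v(x) = sqrt(C1 + x^2)


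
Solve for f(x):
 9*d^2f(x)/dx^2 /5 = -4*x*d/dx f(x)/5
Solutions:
 f(x) = C1 + C2*erf(sqrt(2)*x/3)


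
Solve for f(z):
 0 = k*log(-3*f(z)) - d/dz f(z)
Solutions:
 Integral(1/(log(-_y) + log(3)), (_y, f(z))) = C1 + k*z


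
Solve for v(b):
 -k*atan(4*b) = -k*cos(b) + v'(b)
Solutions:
 v(b) = C1 - k*(b*atan(4*b) - log(16*b^2 + 1)/8 - sin(b))


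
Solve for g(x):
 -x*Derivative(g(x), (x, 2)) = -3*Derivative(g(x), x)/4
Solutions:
 g(x) = C1 + C2*x^(7/4)


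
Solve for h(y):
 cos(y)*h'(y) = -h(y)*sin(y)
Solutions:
 h(y) = C1*cos(y)


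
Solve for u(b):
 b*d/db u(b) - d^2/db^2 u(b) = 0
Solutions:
 u(b) = C1 + C2*erfi(sqrt(2)*b/2)


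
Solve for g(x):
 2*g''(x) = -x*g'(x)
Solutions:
 g(x) = C1 + C2*erf(x/2)


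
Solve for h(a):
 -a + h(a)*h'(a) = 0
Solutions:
 h(a) = -sqrt(C1 + a^2)
 h(a) = sqrt(C1 + a^2)


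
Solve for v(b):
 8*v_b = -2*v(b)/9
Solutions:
 v(b) = C1*exp(-b/36)


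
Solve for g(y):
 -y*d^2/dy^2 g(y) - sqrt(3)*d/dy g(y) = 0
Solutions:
 g(y) = C1 + C2*y^(1 - sqrt(3))


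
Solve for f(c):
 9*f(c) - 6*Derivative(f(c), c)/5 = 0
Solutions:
 f(c) = C1*exp(15*c/2)


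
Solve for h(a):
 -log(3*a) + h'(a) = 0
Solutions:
 h(a) = C1 + a*log(a) - a + a*log(3)


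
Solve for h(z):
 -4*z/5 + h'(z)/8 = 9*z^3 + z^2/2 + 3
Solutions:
 h(z) = C1 + 18*z^4 + 4*z^3/3 + 16*z^2/5 + 24*z


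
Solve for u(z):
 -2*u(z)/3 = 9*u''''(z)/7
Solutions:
 u(z) = (C1*sin(2^(3/4)*21^(1/4)*z/6) + C2*cos(2^(3/4)*21^(1/4)*z/6))*exp(-2^(3/4)*21^(1/4)*z/6) + (C3*sin(2^(3/4)*21^(1/4)*z/6) + C4*cos(2^(3/4)*21^(1/4)*z/6))*exp(2^(3/4)*21^(1/4)*z/6)


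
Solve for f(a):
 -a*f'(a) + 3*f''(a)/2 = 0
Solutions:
 f(a) = C1 + C2*erfi(sqrt(3)*a/3)


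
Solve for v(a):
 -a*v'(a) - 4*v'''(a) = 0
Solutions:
 v(a) = C1 + Integral(C2*airyai(-2^(1/3)*a/2) + C3*airybi(-2^(1/3)*a/2), a)


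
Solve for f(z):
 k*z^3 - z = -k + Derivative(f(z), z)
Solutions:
 f(z) = C1 + k*z^4/4 + k*z - z^2/2


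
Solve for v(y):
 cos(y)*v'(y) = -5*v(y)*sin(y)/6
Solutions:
 v(y) = C1*cos(y)^(5/6)


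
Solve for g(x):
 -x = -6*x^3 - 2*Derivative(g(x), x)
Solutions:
 g(x) = C1 - 3*x^4/4 + x^2/4


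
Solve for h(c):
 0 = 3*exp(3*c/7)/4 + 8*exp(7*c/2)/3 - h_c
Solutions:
 h(c) = C1 + 7*exp(3*c/7)/4 + 16*exp(7*c/2)/21


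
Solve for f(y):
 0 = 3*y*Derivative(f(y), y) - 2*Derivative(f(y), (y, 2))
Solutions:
 f(y) = C1 + C2*erfi(sqrt(3)*y/2)


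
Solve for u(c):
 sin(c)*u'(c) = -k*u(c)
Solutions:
 u(c) = C1*exp(k*(-log(cos(c) - 1) + log(cos(c) + 1))/2)


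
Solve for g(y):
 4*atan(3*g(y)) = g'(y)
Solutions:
 Integral(1/atan(3*_y), (_y, g(y))) = C1 + 4*y


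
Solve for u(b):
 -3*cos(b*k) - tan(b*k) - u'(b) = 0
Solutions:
 u(b) = C1 - Piecewise((-log(cos(b*k))/k, Ne(k, 0)), (0, True)) - 3*Piecewise((sin(b*k)/k, Ne(k, 0)), (b, True))


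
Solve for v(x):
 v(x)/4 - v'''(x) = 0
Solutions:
 v(x) = C3*exp(2^(1/3)*x/2) + (C1*sin(2^(1/3)*sqrt(3)*x/4) + C2*cos(2^(1/3)*sqrt(3)*x/4))*exp(-2^(1/3)*x/4)


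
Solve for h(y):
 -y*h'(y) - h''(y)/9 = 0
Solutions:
 h(y) = C1 + C2*erf(3*sqrt(2)*y/2)


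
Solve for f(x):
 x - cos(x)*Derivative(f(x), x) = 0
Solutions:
 f(x) = C1 + Integral(x/cos(x), x)


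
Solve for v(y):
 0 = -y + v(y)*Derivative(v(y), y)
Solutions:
 v(y) = -sqrt(C1 + y^2)
 v(y) = sqrt(C1 + y^2)


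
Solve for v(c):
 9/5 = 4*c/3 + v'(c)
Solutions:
 v(c) = C1 - 2*c^2/3 + 9*c/5


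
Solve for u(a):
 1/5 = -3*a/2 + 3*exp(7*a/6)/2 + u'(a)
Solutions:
 u(a) = C1 + 3*a^2/4 + a/5 - 9*exp(7*a/6)/7


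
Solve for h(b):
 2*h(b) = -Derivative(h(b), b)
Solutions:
 h(b) = C1*exp(-2*b)


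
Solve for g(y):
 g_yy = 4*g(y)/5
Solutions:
 g(y) = C1*exp(-2*sqrt(5)*y/5) + C2*exp(2*sqrt(5)*y/5)


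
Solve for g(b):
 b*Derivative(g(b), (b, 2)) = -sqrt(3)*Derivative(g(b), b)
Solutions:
 g(b) = C1 + C2*b^(1 - sqrt(3))


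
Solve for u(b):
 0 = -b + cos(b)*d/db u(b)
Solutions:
 u(b) = C1 + Integral(b/cos(b), b)


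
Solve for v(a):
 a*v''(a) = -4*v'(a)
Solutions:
 v(a) = C1 + C2/a^3


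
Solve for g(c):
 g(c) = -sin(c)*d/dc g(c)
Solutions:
 g(c) = C1*sqrt(cos(c) + 1)/sqrt(cos(c) - 1)


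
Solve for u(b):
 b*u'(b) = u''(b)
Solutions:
 u(b) = C1 + C2*erfi(sqrt(2)*b/2)


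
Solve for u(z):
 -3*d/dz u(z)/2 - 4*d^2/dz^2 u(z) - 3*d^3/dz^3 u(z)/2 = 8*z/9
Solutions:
 u(z) = C1 + C2*exp(z*(-4 + sqrt(7))/3) + C3*exp(-z*(sqrt(7) + 4)/3) - 8*z^2/27 + 128*z/81


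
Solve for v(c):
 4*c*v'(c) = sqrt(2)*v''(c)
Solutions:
 v(c) = C1 + C2*erfi(2^(1/4)*c)


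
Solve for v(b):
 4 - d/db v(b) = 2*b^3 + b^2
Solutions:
 v(b) = C1 - b^4/2 - b^3/3 + 4*b


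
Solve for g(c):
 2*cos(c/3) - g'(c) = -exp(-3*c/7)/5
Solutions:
 g(c) = C1 + 6*sin(c/3) - 7*exp(-3*c/7)/15


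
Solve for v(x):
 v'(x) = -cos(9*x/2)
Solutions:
 v(x) = C1 - 2*sin(9*x/2)/9


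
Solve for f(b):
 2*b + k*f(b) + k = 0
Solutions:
 f(b) = (-2*b - k)/k


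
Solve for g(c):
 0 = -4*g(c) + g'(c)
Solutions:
 g(c) = C1*exp(4*c)


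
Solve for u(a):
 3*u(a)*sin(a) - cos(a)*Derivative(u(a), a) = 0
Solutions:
 u(a) = C1/cos(a)^3


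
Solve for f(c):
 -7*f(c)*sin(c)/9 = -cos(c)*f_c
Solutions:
 f(c) = C1/cos(c)^(7/9)


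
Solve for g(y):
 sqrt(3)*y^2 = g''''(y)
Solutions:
 g(y) = C1 + C2*y + C3*y^2 + C4*y^3 + sqrt(3)*y^6/360


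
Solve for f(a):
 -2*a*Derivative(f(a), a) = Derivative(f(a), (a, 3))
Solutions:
 f(a) = C1 + Integral(C2*airyai(-2^(1/3)*a) + C3*airybi(-2^(1/3)*a), a)


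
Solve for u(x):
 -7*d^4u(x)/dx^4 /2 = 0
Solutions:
 u(x) = C1 + C2*x + C3*x^2 + C4*x^3


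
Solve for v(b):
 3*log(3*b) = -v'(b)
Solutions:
 v(b) = C1 - 3*b*log(b) - b*log(27) + 3*b


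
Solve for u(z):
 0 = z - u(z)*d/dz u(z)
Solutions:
 u(z) = -sqrt(C1 + z^2)
 u(z) = sqrt(C1 + z^2)


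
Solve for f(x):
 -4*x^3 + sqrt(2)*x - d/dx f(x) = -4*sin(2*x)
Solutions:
 f(x) = C1 - x^4 + sqrt(2)*x^2/2 - 2*cos(2*x)


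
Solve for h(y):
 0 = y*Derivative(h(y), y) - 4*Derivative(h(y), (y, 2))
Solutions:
 h(y) = C1 + C2*erfi(sqrt(2)*y/4)


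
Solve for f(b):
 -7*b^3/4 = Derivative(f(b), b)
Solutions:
 f(b) = C1 - 7*b^4/16


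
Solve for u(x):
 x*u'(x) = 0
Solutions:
 u(x) = C1


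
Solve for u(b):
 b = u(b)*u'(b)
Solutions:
 u(b) = -sqrt(C1 + b^2)
 u(b) = sqrt(C1 + b^2)


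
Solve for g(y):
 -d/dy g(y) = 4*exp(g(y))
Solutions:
 g(y) = log(1/(C1 + 4*y))


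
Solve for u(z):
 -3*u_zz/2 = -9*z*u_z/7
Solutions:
 u(z) = C1 + C2*erfi(sqrt(21)*z/7)


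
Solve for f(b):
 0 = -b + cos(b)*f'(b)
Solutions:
 f(b) = C1 + Integral(b/cos(b), b)


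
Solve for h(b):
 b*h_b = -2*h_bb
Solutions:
 h(b) = C1 + C2*erf(b/2)


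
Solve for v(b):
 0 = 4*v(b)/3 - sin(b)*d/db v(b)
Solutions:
 v(b) = C1*(cos(b) - 1)^(2/3)/(cos(b) + 1)^(2/3)


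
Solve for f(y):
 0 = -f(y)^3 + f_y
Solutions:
 f(y) = -sqrt(2)*sqrt(-1/(C1 + y))/2
 f(y) = sqrt(2)*sqrt(-1/(C1 + y))/2


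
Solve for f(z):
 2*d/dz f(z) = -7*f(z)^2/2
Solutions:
 f(z) = 4/(C1 + 7*z)


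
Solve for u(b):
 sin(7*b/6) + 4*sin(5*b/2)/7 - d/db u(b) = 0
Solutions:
 u(b) = C1 - 6*cos(7*b/6)/7 - 8*cos(5*b/2)/35


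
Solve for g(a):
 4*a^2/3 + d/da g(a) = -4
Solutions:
 g(a) = C1 - 4*a^3/9 - 4*a


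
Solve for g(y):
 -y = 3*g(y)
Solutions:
 g(y) = -y/3


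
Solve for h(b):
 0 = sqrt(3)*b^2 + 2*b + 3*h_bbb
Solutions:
 h(b) = C1 + C2*b + C3*b^2 - sqrt(3)*b^5/180 - b^4/36


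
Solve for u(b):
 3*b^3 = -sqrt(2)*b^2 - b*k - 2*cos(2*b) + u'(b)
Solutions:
 u(b) = C1 + 3*b^4/4 + sqrt(2)*b^3/3 + b^2*k/2 + sin(2*b)


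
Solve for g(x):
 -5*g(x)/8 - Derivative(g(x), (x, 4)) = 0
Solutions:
 g(x) = (C1*sin(2^(3/4)*5^(1/4)*x/4) + C2*cos(2^(3/4)*5^(1/4)*x/4))*exp(-2^(3/4)*5^(1/4)*x/4) + (C3*sin(2^(3/4)*5^(1/4)*x/4) + C4*cos(2^(3/4)*5^(1/4)*x/4))*exp(2^(3/4)*5^(1/4)*x/4)


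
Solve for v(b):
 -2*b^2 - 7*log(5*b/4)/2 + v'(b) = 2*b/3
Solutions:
 v(b) = C1 + 2*b^3/3 + b^2/3 + 7*b*log(b)/2 - 7*b*log(2) - 7*b/2 + 7*b*log(5)/2


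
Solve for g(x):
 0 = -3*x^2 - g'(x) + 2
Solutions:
 g(x) = C1 - x^3 + 2*x


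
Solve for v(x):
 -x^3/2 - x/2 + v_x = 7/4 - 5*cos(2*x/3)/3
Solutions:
 v(x) = C1 + x^4/8 + x^2/4 + 7*x/4 - 5*sin(2*x/3)/2


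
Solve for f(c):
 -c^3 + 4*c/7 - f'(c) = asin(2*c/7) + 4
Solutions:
 f(c) = C1 - c^4/4 + 2*c^2/7 - c*asin(2*c/7) - 4*c - sqrt(49 - 4*c^2)/2


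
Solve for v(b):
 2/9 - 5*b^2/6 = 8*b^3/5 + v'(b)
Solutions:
 v(b) = C1 - 2*b^4/5 - 5*b^3/18 + 2*b/9


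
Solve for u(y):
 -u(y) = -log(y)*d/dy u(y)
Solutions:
 u(y) = C1*exp(li(y))


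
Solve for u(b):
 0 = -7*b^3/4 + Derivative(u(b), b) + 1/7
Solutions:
 u(b) = C1 + 7*b^4/16 - b/7


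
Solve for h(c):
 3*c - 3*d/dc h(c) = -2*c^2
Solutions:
 h(c) = C1 + 2*c^3/9 + c^2/2


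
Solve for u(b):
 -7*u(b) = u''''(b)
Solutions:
 u(b) = (C1*sin(sqrt(2)*7^(1/4)*b/2) + C2*cos(sqrt(2)*7^(1/4)*b/2))*exp(-sqrt(2)*7^(1/4)*b/2) + (C3*sin(sqrt(2)*7^(1/4)*b/2) + C4*cos(sqrt(2)*7^(1/4)*b/2))*exp(sqrt(2)*7^(1/4)*b/2)


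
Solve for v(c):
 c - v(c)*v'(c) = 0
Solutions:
 v(c) = -sqrt(C1 + c^2)
 v(c) = sqrt(C1 + c^2)


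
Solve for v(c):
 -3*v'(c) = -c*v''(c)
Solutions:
 v(c) = C1 + C2*c^4


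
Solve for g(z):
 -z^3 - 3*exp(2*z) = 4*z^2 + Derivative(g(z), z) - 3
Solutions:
 g(z) = C1 - z^4/4 - 4*z^3/3 + 3*z - 3*exp(2*z)/2


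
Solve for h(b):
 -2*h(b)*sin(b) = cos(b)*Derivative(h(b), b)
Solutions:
 h(b) = C1*cos(b)^2


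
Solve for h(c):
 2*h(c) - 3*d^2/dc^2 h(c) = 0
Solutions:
 h(c) = C1*exp(-sqrt(6)*c/3) + C2*exp(sqrt(6)*c/3)


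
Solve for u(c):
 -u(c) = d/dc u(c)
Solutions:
 u(c) = C1*exp(-c)


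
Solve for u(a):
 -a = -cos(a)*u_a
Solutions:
 u(a) = C1 + Integral(a/cos(a), a)


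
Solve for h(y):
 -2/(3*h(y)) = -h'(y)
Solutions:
 h(y) = -sqrt(C1 + 12*y)/3
 h(y) = sqrt(C1 + 12*y)/3


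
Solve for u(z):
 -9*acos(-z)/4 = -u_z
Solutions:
 u(z) = C1 + 9*z*acos(-z)/4 + 9*sqrt(1 - z^2)/4


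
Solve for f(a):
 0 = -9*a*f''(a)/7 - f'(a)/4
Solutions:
 f(a) = C1 + C2*a^(29/36)


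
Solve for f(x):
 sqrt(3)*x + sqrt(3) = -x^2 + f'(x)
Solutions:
 f(x) = C1 + x^3/3 + sqrt(3)*x^2/2 + sqrt(3)*x


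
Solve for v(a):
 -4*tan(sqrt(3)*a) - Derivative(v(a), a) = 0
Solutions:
 v(a) = C1 + 4*sqrt(3)*log(cos(sqrt(3)*a))/3


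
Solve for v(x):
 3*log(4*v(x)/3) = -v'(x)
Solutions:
 Integral(1/(log(_y) - log(3) + 2*log(2)), (_y, v(x)))/3 = C1 - x


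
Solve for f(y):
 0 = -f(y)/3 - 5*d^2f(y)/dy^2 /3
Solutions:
 f(y) = C1*sin(sqrt(5)*y/5) + C2*cos(sqrt(5)*y/5)


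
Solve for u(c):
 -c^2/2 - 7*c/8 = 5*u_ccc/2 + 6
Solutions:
 u(c) = C1 + C2*c + C3*c^2 - c^5/300 - 7*c^4/480 - 2*c^3/5


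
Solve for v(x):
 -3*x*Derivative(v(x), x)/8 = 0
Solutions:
 v(x) = C1


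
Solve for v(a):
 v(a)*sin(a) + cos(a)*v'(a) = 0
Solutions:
 v(a) = C1*cos(a)


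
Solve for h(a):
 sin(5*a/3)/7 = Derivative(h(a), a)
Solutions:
 h(a) = C1 - 3*cos(5*a/3)/35


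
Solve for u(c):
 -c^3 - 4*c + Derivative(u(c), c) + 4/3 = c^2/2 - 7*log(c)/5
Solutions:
 u(c) = C1 + c^4/4 + c^3/6 + 2*c^2 - 7*c*log(c)/5 + c/15


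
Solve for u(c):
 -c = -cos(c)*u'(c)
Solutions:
 u(c) = C1 + Integral(c/cos(c), c)


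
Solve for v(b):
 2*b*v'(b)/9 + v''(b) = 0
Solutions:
 v(b) = C1 + C2*erf(b/3)


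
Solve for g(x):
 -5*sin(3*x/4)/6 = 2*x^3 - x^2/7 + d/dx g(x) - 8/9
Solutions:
 g(x) = C1 - x^4/2 + x^3/21 + 8*x/9 + 10*cos(3*x/4)/9


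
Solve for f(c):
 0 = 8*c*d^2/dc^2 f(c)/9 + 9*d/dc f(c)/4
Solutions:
 f(c) = C1 + C2/c^(49/32)


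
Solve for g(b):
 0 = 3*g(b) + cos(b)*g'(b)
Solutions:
 g(b) = C1*(sin(b) - 1)^(3/2)/(sin(b) + 1)^(3/2)


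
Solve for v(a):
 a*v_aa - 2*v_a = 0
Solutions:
 v(a) = C1 + C2*a^3


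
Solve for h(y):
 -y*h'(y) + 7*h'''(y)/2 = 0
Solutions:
 h(y) = C1 + Integral(C2*airyai(2^(1/3)*7^(2/3)*y/7) + C3*airybi(2^(1/3)*7^(2/3)*y/7), y)


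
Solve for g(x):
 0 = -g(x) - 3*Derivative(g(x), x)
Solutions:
 g(x) = C1*exp(-x/3)


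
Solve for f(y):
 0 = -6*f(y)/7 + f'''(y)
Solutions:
 f(y) = C3*exp(6^(1/3)*7^(2/3)*y/7) + (C1*sin(2^(1/3)*3^(5/6)*7^(2/3)*y/14) + C2*cos(2^(1/3)*3^(5/6)*7^(2/3)*y/14))*exp(-6^(1/3)*7^(2/3)*y/14)


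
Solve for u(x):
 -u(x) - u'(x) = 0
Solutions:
 u(x) = C1*exp(-x)


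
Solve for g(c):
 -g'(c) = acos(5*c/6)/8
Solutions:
 g(c) = C1 - c*acos(5*c/6)/8 + sqrt(36 - 25*c^2)/40


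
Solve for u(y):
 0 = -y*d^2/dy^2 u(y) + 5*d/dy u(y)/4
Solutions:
 u(y) = C1 + C2*y^(9/4)


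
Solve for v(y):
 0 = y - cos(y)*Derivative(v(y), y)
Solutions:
 v(y) = C1 + Integral(y/cos(y), y)


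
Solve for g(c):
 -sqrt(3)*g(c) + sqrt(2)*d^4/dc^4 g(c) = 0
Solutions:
 g(c) = C1*exp(-2^(7/8)*3^(1/8)*c/2) + C2*exp(2^(7/8)*3^(1/8)*c/2) + C3*sin(2^(7/8)*3^(1/8)*c/2) + C4*cos(2^(7/8)*3^(1/8)*c/2)


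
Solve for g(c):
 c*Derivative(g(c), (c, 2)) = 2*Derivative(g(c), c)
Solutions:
 g(c) = C1 + C2*c^3


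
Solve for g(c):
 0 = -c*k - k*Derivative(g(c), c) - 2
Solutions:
 g(c) = C1 - c^2/2 - 2*c/k


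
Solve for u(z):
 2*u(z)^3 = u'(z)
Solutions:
 u(z) = -sqrt(2)*sqrt(-1/(C1 + 2*z))/2
 u(z) = sqrt(2)*sqrt(-1/(C1 + 2*z))/2


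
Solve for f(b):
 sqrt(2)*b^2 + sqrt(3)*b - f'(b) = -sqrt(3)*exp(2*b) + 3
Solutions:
 f(b) = C1 + sqrt(2)*b^3/3 + sqrt(3)*b^2/2 - 3*b + sqrt(3)*exp(2*b)/2


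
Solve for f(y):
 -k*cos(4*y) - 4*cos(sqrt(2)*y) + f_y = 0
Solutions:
 f(y) = C1 + k*sin(4*y)/4 + 2*sqrt(2)*sin(sqrt(2)*y)


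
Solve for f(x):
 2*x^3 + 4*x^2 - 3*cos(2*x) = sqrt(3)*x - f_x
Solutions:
 f(x) = C1 - x^4/2 - 4*x^3/3 + sqrt(3)*x^2/2 + 3*sin(2*x)/2


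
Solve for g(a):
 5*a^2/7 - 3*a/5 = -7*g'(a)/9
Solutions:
 g(a) = C1 - 15*a^3/49 + 27*a^2/70


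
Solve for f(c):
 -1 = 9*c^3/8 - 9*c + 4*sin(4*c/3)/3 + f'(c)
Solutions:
 f(c) = C1 - 9*c^4/32 + 9*c^2/2 - c + cos(4*c/3)


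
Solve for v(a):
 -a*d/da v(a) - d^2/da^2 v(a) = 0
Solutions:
 v(a) = C1 + C2*erf(sqrt(2)*a/2)


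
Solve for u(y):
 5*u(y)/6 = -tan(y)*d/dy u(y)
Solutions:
 u(y) = C1/sin(y)^(5/6)


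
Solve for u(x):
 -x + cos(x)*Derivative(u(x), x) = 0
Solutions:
 u(x) = C1 + Integral(x/cos(x), x)


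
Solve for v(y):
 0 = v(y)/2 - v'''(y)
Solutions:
 v(y) = C3*exp(2^(2/3)*y/2) + (C1*sin(2^(2/3)*sqrt(3)*y/4) + C2*cos(2^(2/3)*sqrt(3)*y/4))*exp(-2^(2/3)*y/4)


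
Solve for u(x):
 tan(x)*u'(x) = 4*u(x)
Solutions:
 u(x) = C1*sin(x)^4


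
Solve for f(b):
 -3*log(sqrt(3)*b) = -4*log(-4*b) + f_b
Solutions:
 f(b) = C1 + b*log(b) + b*(-3*log(3)/2 - 1 + 8*log(2) + 4*I*pi)


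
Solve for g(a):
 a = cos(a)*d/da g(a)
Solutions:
 g(a) = C1 + Integral(a/cos(a), a)


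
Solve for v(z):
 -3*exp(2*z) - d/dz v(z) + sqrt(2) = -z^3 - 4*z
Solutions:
 v(z) = C1 + z^4/4 + 2*z^2 + sqrt(2)*z - 3*exp(2*z)/2


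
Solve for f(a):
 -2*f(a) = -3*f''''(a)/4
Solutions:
 f(a) = C1*exp(-6^(3/4)*a/3) + C2*exp(6^(3/4)*a/3) + C3*sin(6^(3/4)*a/3) + C4*cos(6^(3/4)*a/3)


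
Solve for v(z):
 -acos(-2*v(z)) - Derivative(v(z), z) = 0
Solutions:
 Integral(1/acos(-2*_y), (_y, v(z))) = C1 - z


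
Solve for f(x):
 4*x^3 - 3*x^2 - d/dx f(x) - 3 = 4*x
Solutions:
 f(x) = C1 + x^4 - x^3 - 2*x^2 - 3*x


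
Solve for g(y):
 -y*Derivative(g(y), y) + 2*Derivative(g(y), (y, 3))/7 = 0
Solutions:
 g(y) = C1 + Integral(C2*airyai(2^(2/3)*7^(1/3)*y/2) + C3*airybi(2^(2/3)*7^(1/3)*y/2), y)


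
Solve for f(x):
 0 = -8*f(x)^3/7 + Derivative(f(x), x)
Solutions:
 f(x) = -sqrt(14)*sqrt(-1/(C1 + 8*x))/2
 f(x) = sqrt(14)*sqrt(-1/(C1 + 8*x))/2
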